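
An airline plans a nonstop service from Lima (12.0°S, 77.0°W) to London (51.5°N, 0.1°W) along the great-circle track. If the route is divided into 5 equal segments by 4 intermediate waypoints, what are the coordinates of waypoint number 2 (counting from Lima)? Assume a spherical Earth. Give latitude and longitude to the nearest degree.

≈ (17°N, 55°W)

Convert each endpoint to a unit vector on the sphere (x = cos φ cos λ, y = cos φ sin λ, z = sin φ).
The central angle between the endpoints is δ = arccos(p₁·p₂) ≈ 1.596 rad (91.4°).
Interpolate at f = 2/5 with slerp weights a = sin((1−f)δ)/sin δ ≈ 0.818, b = sin(fδ)/sin δ ≈ 0.596.
p = a·p₁ + b·p₂ ≈ (0.551, -0.780, 0.296); φ = arcsin(p_z) ≈ 17.24°, λ = atan2(p_y, p_x) ≈ -54.77°.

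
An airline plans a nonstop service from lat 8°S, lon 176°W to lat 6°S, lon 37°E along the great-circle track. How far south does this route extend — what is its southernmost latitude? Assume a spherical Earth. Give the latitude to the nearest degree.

The great circle lies in the plane with unit normal n̂ = (p₁ × p₂)/|p₁ × p₂|.
Here n̂_z ≈ -0.918; the vertex latitude is φ_max = arccos|n̂_z| ≈ 23.4°.

≈ 23°S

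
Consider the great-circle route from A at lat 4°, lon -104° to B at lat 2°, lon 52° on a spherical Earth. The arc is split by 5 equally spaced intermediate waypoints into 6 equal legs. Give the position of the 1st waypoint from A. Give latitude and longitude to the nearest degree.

≈ lat 10°, lon -79°

Convert each endpoint to a unit vector on the sphere (x = cos φ cos λ, y = cos φ sin λ, z = sin φ).
The central angle between the endpoints is δ = arccos(p₁·p₂) ≈ 2.710 rad (155.3°).
Interpolate at f = 1/6 with slerp weights a = sin((1−f)δ)/sin δ ≈ 1.848, b = sin(fδ)/sin δ ≈ 1.044.
p = a·p₁ + b·p₂ ≈ (0.196, -0.967, 0.165); φ = arcsin(p_z) ≈ 9.51°, λ = atan2(p_y, p_x) ≈ -78.53°.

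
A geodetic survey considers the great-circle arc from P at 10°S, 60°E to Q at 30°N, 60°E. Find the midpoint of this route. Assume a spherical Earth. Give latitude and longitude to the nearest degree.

≈ 10°N, 60°E

Write both endpoints as unit vectors p₁, p₂ with components (cos φ cos λ, cos φ sin λ, sin φ).
The central angle between the endpoints is δ = arccos(p₁·p₂) ≈ 0.698 rad (40.0°).
Interpolate at f = 1/2 with slerp weights a = sin((1−f)δ)/sin δ ≈ 0.532, b = sin(fδ)/sin δ ≈ 0.532.
p = a·p₁ + b·p₂ ≈ (0.492, 0.853, 0.174); φ = arcsin(p_z) ≈ 10.00°, λ = atan2(p_y, p_x) ≈ 60.00°.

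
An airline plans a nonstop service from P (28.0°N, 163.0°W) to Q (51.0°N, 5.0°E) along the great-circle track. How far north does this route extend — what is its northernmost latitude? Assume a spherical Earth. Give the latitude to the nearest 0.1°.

The great circle lies in the plane with unit normal n̂ = (p₁ × p₂)/|p₁ × p₂|.
Here n̂_z ≈ +0.117; the vertex latitude is φ_max = arccos|n̂_z| ≈ 83.3°.
Check via Clairaut: cos φ_max = |cos φ₁| · sin C = cos(28.0°)·sin(7.6°) ≈ 0.117, again giving ≈ 83.3°.

≈ 83.3°N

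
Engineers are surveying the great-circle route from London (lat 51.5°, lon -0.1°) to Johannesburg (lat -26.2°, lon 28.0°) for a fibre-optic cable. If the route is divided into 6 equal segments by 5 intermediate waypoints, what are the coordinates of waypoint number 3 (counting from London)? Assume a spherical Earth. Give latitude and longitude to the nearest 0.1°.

From cos δ = sin φ₁ sin φ₂ + cos φ₁ cos φ₂ cos Δλ, the central angle is δ ≈ 1.423 rad (81.5°).
Interpolate at f = 3/6 with slerp weights a = sin((1−f)δ)/sin δ ≈ 0.660, b = sin(fδ)/sin δ ≈ 0.660.
p = a·p₁ + b·p₂ ≈ (0.934, 0.277, 0.225); φ = arcsin(p_z) ≈ 13.01°, λ = atan2(p_y, p_x) ≈ 16.54°.

≈ lat 13.0°, lon 16.5°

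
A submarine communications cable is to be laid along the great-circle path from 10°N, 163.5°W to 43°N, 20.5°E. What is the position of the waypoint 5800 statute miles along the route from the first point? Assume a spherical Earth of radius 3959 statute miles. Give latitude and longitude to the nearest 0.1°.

≈ 84.7°N, 59.4°E

From cos δ = sin φ₁ sin φ₂ + cos φ₁ cos φ₂ cos Δλ, the central angle is δ ≈ 2.214 rad (126.9°). The total great-circle distance is δ·R ≈ 2.214 × 3959 ≈ 8767 mi, so the target fraction is f = 5800/8767 ≈ 0.662.
Interpolate at f ≈ 0.662 with slerp weights a = sin((1−f)δ)/sin δ ≈ 0.852, b = sin(fδ)/sin δ ≈ 1.243.
p = a·p₁ + b·p₂ ≈ (0.048, 0.080, 0.996); φ = arcsin(p_z) ≈ 84.65°, λ = atan2(p_y, p_x) ≈ 59.36°.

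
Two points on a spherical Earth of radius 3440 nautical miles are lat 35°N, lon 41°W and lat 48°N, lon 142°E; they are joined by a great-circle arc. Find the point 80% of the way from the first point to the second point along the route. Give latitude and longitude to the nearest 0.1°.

Write both endpoints as unit vectors p₁, p₂ with components (cos φ cos λ, cos φ sin λ, sin φ).
The central angle between the endpoints is δ = arccos(p₁·p₂) ≈ 1.692 rad (97.0°).
Interpolate at f = 0.80 with slerp weights a = sin((1−f)δ)/sin δ ≈ 0.334, b = sin(fδ)/sin δ ≈ 0.984.
p = a·p₁ + b·p₂ ≈ (-0.312, 0.226, 0.923); φ = arcsin(p_z) ≈ 67.36°, λ = atan2(p_y, p_x) ≈ 144.13°.

≈ lat 67.4°N, lon 144.1°E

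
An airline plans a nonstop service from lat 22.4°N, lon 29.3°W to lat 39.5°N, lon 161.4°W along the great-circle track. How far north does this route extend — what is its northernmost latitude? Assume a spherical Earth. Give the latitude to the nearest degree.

The great circle lies in the plane with unit normal n̂ = (p₁ × p₂)/|p₁ × p₂|.
Here n̂_z ≈ -0.545; the vertex latitude is φ_max = arccos|n̂_z| ≈ 57.0°.

≈ 57°N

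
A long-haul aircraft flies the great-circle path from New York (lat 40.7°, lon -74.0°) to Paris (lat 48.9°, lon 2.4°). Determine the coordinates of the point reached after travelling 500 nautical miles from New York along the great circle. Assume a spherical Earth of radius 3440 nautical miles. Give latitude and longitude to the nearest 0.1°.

≈ lat 45.3°, lon -64.5°

Write both endpoints as unit vectors p₁, p₂ with components (cos φ cos λ, cos φ sin λ, sin φ).
The central angle between the endpoints is δ = arccos(p₁·p₂) ≈ 0.917 rad (52.5°). The total great-circle distance is δ·R ≈ 0.917 × 3440 ≈ 3153 nmi, so the target fraction is f = 500/3153 ≈ 0.159.
Interpolate at f ≈ 0.159 with slerp weights a = sin((1−f)δ)/sin δ ≈ 0.878, b = sin(fδ)/sin δ ≈ 0.183.
p = a·p₁ + b·p₂ ≈ (0.303, -0.635, 0.710); φ = arcsin(p_z) ≈ 45.26°, λ = atan2(p_y, p_x) ≈ -64.46°.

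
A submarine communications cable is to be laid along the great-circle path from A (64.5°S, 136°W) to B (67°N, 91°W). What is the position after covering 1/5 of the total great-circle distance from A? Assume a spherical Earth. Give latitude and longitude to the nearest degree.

≈ (39°S, 123°W)

Write both endpoints as unit vectors p₁, p₂ with components (cos φ cos λ, cos φ sin λ, sin φ).
The central angle between the endpoints is δ = arccos(p₁·p₂) ≈ 2.363 rad (135.4°).
Interpolate at f = 1/5 with slerp weights a = sin((1−f)δ)/sin δ ≈ 1.352, b = sin(fδ)/sin δ ≈ 0.648.
p = a·p₁ + b·p₂ ≈ (-0.423, -0.657, -0.623); φ = arcsin(p_z) ≈ -38.57°, λ = atan2(p_y, p_x) ≈ -122.76°.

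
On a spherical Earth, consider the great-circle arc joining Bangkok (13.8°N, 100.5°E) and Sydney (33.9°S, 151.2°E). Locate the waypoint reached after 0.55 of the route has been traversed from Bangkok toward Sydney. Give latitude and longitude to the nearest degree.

≈ (14°S, 126°E)

From cos δ = sin φ₁ sin φ₂ + cos φ₁ cos φ₂ cos Δλ, the central angle is δ ≈ 1.184 rad (67.8°).
Interpolate at f = 0.55 with slerp weights a = sin((1−f)δ)/sin δ ≈ 0.548, b = sin(fδ)/sin δ ≈ 0.654.
p = a·p₁ + b·p₂ ≈ (-0.573, 0.785, -0.234); φ = arcsin(p_z) ≈ -13.54°, λ = atan2(p_y, p_x) ≈ 126.12°.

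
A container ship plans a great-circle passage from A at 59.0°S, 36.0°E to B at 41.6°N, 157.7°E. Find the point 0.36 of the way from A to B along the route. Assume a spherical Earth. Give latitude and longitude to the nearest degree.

≈ 33°S, 103°E

Convert each endpoint to a unit vector on the sphere (x = cos φ cos λ, y = cos φ sin λ, z = sin φ).
The central angle between the endpoints is δ = arccos(p₁·p₂) ≈ 2.452 rad (140.5°).
Interpolate at f = 0.36 with slerp weights a = sin((1−f)δ)/sin δ ≈ 1.572, b = sin(fδ)/sin δ ≈ 1.214.
p = a·p₁ + b·p₂ ≈ (-0.185, 0.820, -0.541); φ = arcsin(p_z) ≈ -32.76°, λ = atan2(p_y, p_x) ≈ 102.72°.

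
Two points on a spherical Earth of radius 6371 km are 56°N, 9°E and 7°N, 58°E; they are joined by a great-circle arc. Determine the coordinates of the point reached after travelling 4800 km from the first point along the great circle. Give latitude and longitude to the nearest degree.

Convert each endpoint to a unit vector on the sphere (x = cos φ cos λ, y = cos φ sin λ, z = sin φ).
The central angle between the endpoints is δ = arccos(p₁·p₂) ≈ 1.087 rad (62.3°). The total great-circle distance is δ·R ≈ 1.087 × 6371 ≈ 6925 km, so the target fraction is f = 4800/6925 ≈ 0.693.
Interpolate at f ≈ 0.693 with slerp weights a = sin((1−f)δ)/sin δ ≈ 0.370, b = sin(fδ)/sin δ ≈ 0.773.
p = a·p₁ + b·p₂ ≈ (0.611, 0.683, 0.401); φ = arcsin(p_z) ≈ 23.63°, λ = atan2(p_y, p_x) ≈ 48.19°.

≈ 24°N, 48°E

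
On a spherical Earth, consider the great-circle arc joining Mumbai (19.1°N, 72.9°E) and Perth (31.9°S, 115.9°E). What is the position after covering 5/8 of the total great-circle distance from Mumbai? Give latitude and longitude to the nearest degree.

The haversine formula gives a central angle δ ≈ 1.144 rad (65.6°) between the endpoints.
Interpolate at f = 5/8 with slerp weights a = sin((1−f)δ)/sin δ ≈ 0.457, b = sin(fδ)/sin δ ≈ 0.720.
p = a·p₁ + b·p₂ ≈ (-0.140, 0.963, -0.231); φ = arcsin(p_z) ≈ -13.36°, λ = atan2(p_y, p_x) ≈ 98.28°.

≈ 13°S, 98°E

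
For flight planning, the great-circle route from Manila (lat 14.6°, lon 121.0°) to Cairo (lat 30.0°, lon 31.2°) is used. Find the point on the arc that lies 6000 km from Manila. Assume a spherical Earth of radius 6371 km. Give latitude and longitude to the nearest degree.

The haversine formula gives a central angle δ ≈ 1.441 rad (82.6°) between the endpoints. The total great-circle distance is δ·R ≈ 1.441 × 6371 ≈ 9184 km, so the target fraction is f = 6000/9184 ≈ 0.653.
Interpolate at f ≈ 0.653 with slerp weights a = sin((1−f)δ)/sin δ ≈ 0.483, b = sin(fδ)/sin δ ≈ 0.815.
p = a·p₁ + b·p₂ ≈ (0.363, 0.767, 0.530); φ = arcsin(p_z) ≈ 31.97°, λ = atan2(p_y, p_x) ≈ 64.65°.

≈ lat 32°, lon 65°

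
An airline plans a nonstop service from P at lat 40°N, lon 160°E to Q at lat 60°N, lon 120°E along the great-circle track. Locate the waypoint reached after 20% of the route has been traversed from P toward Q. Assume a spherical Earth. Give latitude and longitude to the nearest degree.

≈ lat 45°N, lon 155°E

Convert each endpoint to a unit vector on the sphere (x = cos φ cos λ, y = cos φ sin λ, z = sin φ).
The central angle between the endpoints is δ = arccos(p₁·p₂) ≈ 0.555 rad (31.8°).
Interpolate at f = 0.20 with slerp weights a = sin((1−f)δ)/sin δ ≈ 0.815, b = sin(fδ)/sin δ ≈ 0.210.
p = a·p₁ + b·p₂ ≈ (-0.639, 0.305, 0.706); φ = arcsin(p_z) ≈ 44.91°, λ = atan2(p_y, p_x) ≈ 154.53°.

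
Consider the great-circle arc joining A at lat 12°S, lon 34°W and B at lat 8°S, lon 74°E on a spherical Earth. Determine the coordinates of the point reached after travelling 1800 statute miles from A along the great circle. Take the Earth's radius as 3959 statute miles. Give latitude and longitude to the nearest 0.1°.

≈ lat 16.0°S, lon 7.5°W

Write both endpoints as unit vectors p₁, p₂ with components (cos φ cos λ, cos φ sin λ, sin φ).
The central angle between the endpoints is δ = arccos(p₁·p₂) ≈ 1.845 rad (105.7°). The total great-circle distance is δ·R ≈ 1.845 × 3959 ≈ 7303 mi, so the target fraction is f = 1800/7303 ≈ 0.246.
Interpolate at f ≈ 0.246 with slerp weights a = sin((1−f)δ)/sin δ ≈ 1.022, b = sin(fδ)/sin δ ≈ 0.456.
p = a·p₁ + b·p₂ ≈ (0.953, -0.125, -0.276); φ = arcsin(p_z) ≈ -16.02°, λ = atan2(p_y, p_x) ≈ -7.45°.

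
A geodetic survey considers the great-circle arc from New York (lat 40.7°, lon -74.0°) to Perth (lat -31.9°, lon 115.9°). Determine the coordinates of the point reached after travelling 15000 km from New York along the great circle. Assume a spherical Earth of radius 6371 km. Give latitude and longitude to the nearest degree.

≈ lat -5°, lon 136°

Convert each endpoint to a unit vector on the sphere (x = cos φ cos λ, y = cos φ sin λ, z = sin φ).
The central angle between the endpoints is δ = arccos(p₁·p₂) ≈ 2.935 rad (168.1°). The total great-circle distance is δ·R ≈ 2.935 × 6371 ≈ 18696 km, so the target fraction is f = 15000/18696 ≈ 0.802.
Interpolate at f ≈ 0.802 with slerp weights a = sin((1−f)δ)/sin δ ≈ 2.667, b = sin(fδ)/sin δ ≈ 3.446.
p = a·p₁ + b·p₂ ≈ (-0.721, 0.688, -0.082); φ = arcsin(p_z) ≈ -4.71°, λ = atan2(p_y, p_x) ≈ 136.31°.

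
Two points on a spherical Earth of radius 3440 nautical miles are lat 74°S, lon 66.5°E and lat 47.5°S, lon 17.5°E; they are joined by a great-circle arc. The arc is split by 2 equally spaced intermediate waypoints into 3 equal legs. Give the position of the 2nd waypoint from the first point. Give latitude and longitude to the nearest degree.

≈ lat 58°S, lon 25°E

Convert each endpoint to a unit vector on the sphere (x = cos φ cos λ, y = cos φ sin λ, z = sin φ).
The central angle between the endpoints is δ = arccos(p₁·p₂) ≈ 0.590 rad (33.8°).
Interpolate at f = 2/3 with slerp weights a = sin((1−f)δ)/sin δ ≈ 0.351, b = sin(fδ)/sin δ ≈ 0.689.
p = a·p₁ + b·p₂ ≈ (0.482, 0.229, -0.846); φ = arcsin(p_z) ≈ -57.73°, λ = atan2(p_y, p_x) ≈ 25.36°.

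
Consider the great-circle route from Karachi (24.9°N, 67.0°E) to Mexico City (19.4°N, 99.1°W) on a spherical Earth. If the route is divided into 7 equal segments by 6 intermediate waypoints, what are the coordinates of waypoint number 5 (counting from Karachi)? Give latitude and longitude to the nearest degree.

Write both endpoints as unit vectors p₁, p₂ with components (cos φ cos λ, cos φ sin λ, sin φ).
The central angle between the endpoints is δ = arccos(p₁·p₂) ≈ 2.333 rad (133.7°).
Interpolate at f = 5/7 with slerp weights a = sin((1−f)δ)/sin δ ≈ 0.855, b = sin(fδ)/sin δ ≈ 1.376.
p = a·p₁ + b·p₂ ≈ (0.098, -0.568, 0.817); φ = arcsin(p_z) ≈ 54.80°, λ = atan2(p_y, p_x) ≈ -80.24°.

≈ 55°N, 80°W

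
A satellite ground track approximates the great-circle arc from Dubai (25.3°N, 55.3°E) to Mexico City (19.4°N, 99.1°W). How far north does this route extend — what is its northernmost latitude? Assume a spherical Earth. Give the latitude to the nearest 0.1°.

The great circle lies in the plane with unit normal n̂ = (p₁ × p₂)/|p₁ × p₂|.
Here n̂_z ≈ -0.473; the vertex latitude is φ_max = arccos|n̂_z| ≈ 61.8°.
Check via Clairaut: cos φ_max = |cos φ₁| · sin C = cos(25.3°)·sin(31.5°) ≈ 0.473, again giving ≈ 61.8°.

≈ 61.8°N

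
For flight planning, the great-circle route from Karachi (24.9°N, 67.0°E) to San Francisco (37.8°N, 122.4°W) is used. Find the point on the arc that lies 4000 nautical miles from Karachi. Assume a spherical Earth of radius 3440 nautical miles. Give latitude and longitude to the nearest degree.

From cos δ = sin φ₁ sin φ₂ + cos φ₁ cos φ₂ cos Δλ, the central angle is δ ≈ 2.036 rad (116.7°). The total great-circle distance is δ·R ≈ 2.036 × 3440 ≈ 7005 nmi, so the target fraction is f = 4000/7005 ≈ 0.571.
Interpolate at f ≈ 0.571 with slerp weights a = sin((1−f)δ)/sin δ ≈ 0.858, b = sin(fδ)/sin δ ≈ 1.027.
p = a·p₁ + b·p₂ ≈ (-0.131, 0.031, 0.991); φ = arcsin(p_z) ≈ 82.27°, λ = atan2(p_y, p_x) ≈ 166.64°.

≈ (82°N, 167°E)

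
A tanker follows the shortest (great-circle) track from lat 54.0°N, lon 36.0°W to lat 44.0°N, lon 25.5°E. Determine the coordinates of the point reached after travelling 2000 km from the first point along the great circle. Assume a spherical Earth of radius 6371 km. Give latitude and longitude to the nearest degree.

≈ lat 54°N, lon 5°W

From cos δ = sin φ₁ sin φ₂ + cos φ₁ cos φ₂ cos Δλ, the central angle is δ ≈ 0.702 rad (40.2°). The total great-circle distance is δ·R ≈ 0.702 × 6371 ≈ 4471 km, so the target fraction is f = 2000/4471 ≈ 0.447.
Interpolate at f ≈ 0.447 with slerp weights a = sin((1−f)δ)/sin δ ≈ 0.586, b = sin(fδ)/sin δ ≈ 0.478.
p = a·p₁ + b·p₂ ≈ (0.589, -0.054, 0.806); φ = arcsin(p_z) ≈ 53.73°, λ = atan2(p_y, p_x) ≈ -5.26°.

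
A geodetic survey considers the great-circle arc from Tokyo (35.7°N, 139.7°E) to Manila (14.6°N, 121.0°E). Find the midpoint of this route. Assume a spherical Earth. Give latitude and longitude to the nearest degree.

Convert each endpoint to a unit vector on the sphere (x = cos φ cos λ, y = cos φ sin λ, z = sin φ).
The central angle between the endpoints is δ = arccos(p₁·p₂) ≈ 0.470 rad (26.9°).
Interpolate at f = 1/2 with slerp weights a = sin((1−f)δ)/sin δ ≈ 0.514, b = sin(fδ)/sin δ ≈ 0.514.
p = a·p₁ + b·p₂ ≈ (-0.575, 0.697, 0.430); φ = arcsin(p_z) ≈ 25.44°, λ = atan2(p_y, p_x) ≈ 129.53°.

≈ 25°N, 130°E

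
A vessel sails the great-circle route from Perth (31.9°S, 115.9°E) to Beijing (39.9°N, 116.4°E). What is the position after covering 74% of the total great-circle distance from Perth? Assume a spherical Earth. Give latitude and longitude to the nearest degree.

From cos δ = sin φ₁ sin φ₂ + cos φ₁ cos φ₂ cos Δλ, the central angle is δ ≈ 1.253 rad (71.8°).
Interpolate at f = 0.74 with slerp weights a = sin((1−f)δ)/sin δ ≈ 0.337, b = sin(fδ)/sin δ ≈ 0.842.
p = a·p₁ + b·p₂ ≈ (-0.412, 0.836, 0.362); φ = arcsin(p_z) ≈ 21.23°, λ = atan2(p_y, p_x) ≈ 116.25°.

≈ 21°N, 116°E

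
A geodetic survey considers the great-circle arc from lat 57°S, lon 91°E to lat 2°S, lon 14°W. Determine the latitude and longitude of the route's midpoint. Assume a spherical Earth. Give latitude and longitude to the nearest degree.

Write both endpoints as unit vectors p₁, p₂ with components (cos φ cos λ, cos φ sin λ, sin φ).
The central angle between the endpoints is δ = arccos(p₁·p₂) ≈ 1.683 rad (96.4°).
Interpolate at f = 1/2 with slerp weights a = sin((1−f)δ)/sin δ ≈ 0.750, b = sin(fδ)/sin δ ≈ 0.750.
p = a·p₁ + b·p₂ ≈ (0.720, 0.227, -0.655); φ = arcsin(p_z) ≈ -40.95°, λ = atan2(p_y, p_x) ≈ 17.50°.

≈ lat 41°S, lon 18°E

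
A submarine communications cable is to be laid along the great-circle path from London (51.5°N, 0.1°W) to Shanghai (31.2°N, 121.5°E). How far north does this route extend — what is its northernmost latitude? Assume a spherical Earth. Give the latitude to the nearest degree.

The great circle lies in the plane with unit normal n̂ = (p₁ × p₂)/|p₁ × p₂|.
Here n̂_z ≈ +0.457; the vertex latitude is φ_max = arccos|n̂_z| ≈ 62.8°.
Check via Clairaut: cos φ_max = |cos φ₁| · sin C = cos(51.5°)·sin(47.3°) ≈ 0.457, again giving ≈ 62.8°.

≈ 63°N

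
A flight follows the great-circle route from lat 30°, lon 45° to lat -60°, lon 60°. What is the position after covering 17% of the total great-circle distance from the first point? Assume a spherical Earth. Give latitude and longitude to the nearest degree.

≈ lat 15°, lon 47°

The haversine formula gives a central angle δ ≈ 1.586 rad (90.8°) between the endpoints.
Interpolate at f = 0.17 with slerp weights a = sin((1−f)δ)/sin δ ≈ 0.968, b = sin(fδ)/sin δ ≈ 0.266.
p = a·p₁ + b·p₂ ≈ (0.659, 0.708, 0.253); φ = arcsin(p_z) ≈ 14.67°, λ = atan2(p_y, p_x) ≈ 47.04°.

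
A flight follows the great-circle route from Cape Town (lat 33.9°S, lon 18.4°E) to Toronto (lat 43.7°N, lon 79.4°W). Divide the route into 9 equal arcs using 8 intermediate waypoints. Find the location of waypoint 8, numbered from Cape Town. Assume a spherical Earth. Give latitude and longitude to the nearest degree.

From cos δ = sin φ₁ sin φ₂ + cos φ₁ cos φ₂ cos Δλ, the central angle is δ ≈ 2.056 rad (117.8°).
Interpolate at f = 8/9 with slerp weights a = sin((1−f)δ)/sin δ ≈ 0.256, b = sin(fδ)/sin δ ≈ 1.094.
p = a·p₁ + b·p₂ ≈ (0.347, -0.710, 0.613); φ = arcsin(p_z) ≈ 37.78°, λ = atan2(p_y, p_x) ≈ -63.94°.

≈ lat 38°N, lon 64°W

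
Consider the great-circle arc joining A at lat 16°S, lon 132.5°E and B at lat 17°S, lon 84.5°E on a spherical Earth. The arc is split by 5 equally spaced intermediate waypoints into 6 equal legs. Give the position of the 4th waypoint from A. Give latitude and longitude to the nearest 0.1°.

≈ lat 18.0°S, lon 100.5°E

Write both endpoints as unit vectors p₁, p₂ with components (cos φ cos λ, cos φ sin λ, sin φ).
The central angle between the endpoints is δ = arccos(p₁·p₂) ≈ 0.801 rad (45.9°).
Interpolate at f = 4/6 with slerp weights a = sin((1−f)δ)/sin δ ≈ 0.367, b = sin(fδ)/sin δ ≈ 0.709.
p = a·p₁ + b·p₂ ≈ (-0.174, 0.935, -0.309); φ = arcsin(p_z) ≈ -17.97°, λ = atan2(p_y, p_x) ≈ 100.52°.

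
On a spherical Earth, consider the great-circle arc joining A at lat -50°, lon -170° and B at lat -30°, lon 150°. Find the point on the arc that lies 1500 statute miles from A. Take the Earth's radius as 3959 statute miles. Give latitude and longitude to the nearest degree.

≈ lat -39°, lon 163°

Convert each endpoint to a unit vector on the sphere (x = cos φ cos λ, y = cos φ sin λ, z = sin φ).
The central angle between the endpoints is δ = arccos(p₁·p₂) ≈ 0.628 rad (36.0°). The total great-circle distance is δ·R ≈ 0.628 × 3959 ≈ 2485 mi, so the target fraction is f = 1500/2485 ≈ 0.604.
Interpolate at f ≈ 0.604 with slerp weights a = sin((1−f)δ)/sin δ ≈ 0.419, b = sin(fδ)/sin δ ≈ 0.630.
p = a·p₁ + b·p₂ ≈ (-0.738, 0.226, -0.636); φ = arcsin(p_z) ≈ -39.50°, λ = atan2(p_y, p_x) ≈ 162.97°.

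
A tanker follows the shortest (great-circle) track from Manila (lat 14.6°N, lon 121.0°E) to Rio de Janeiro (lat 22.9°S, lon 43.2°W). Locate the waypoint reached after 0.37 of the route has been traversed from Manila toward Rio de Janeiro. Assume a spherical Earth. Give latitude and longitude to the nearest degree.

≈ lat 18°S, lon 70°E

From cos δ = sin φ₁ sin φ₂ + cos φ₁ cos φ₂ cos Δλ, the central angle is δ ≈ 2.843 rad (162.9°).
Interpolate at f = 0.37 with slerp weights a = sin((1−f)δ)/sin δ ≈ 3.320, b = sin(fδ)/sin δ ≈ 2.955.
p = a·p₁ + b·p₂ ≈ (0.329, 0.891, -0.313); φ = arcsin(p_z) ≈ -18.24°, λ = atan2(p_y, p_x) ≈ 69.70°.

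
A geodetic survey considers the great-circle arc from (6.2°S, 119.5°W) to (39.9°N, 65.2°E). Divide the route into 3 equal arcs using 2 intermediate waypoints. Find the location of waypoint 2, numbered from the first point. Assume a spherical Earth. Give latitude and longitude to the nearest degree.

≈ (83°N, 140°E)

Write both endpoints as unit vectors p₁, p₂ with components (cos φ cos λ, cos φ sin λ, sin φ).
The central angle between the endpoints is δ = arccos(p₁·p₂) ≈ 2.549 rad (146.0°).
Interpolate at f = 2/3 with slerp weights a = sin((1−f)δ)/sin δ ≈ 1.344, b = sin(fδ)/sin δ ≈ 1.775.
p = a·p₁ + b·p₂ ≈ (-0.087, 0.073, 0.994); φ = arcsin(p_z) ≈ 83.48°, λ = atan2(p_y, p_x) ≈ 139.90°.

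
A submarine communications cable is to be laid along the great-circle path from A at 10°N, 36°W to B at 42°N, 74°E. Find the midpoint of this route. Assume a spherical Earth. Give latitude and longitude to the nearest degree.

≈ 40°N, 8°E

The haversine formula gives a central angle δ ≈ 1.705 rad (97.7°) between the endpoints.
Interpolate at f = 1/2 with slerp weights a = sin((1−f)δ)/sin δ ≈ 0.760, b = sin(fδ)/sin δ ≈ 0.760.
p = a·p₁ + b·p₂ ≈ (0.761, 0.103, 0.640); φ = arcsin(p_z) ≈ 39.82°, λ = atan2(p_y, p_x) ≈ 7.70°.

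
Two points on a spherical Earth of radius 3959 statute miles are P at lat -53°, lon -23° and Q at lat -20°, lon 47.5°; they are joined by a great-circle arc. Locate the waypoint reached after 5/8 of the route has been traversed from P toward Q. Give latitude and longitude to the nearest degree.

≈ lat -37°, lon 29°

The haversine formula gives a central angle δ ≈ 1.091 rad (62.5°) between the endpoints.
Interpolate at f = 5/8 with slerp weights a = sin((1−f)δ)/sin δ ≈ 0.448, b = sin(fδ)/sin δ ≈ 0.710.
p = a·p₁ + b·p₂ ≈ (0.699, 0.387, -0.601); φ = arcsin(p_z) ≈ -36.95°, λ = atan2(p_y, p_x) ≈ 28.94°.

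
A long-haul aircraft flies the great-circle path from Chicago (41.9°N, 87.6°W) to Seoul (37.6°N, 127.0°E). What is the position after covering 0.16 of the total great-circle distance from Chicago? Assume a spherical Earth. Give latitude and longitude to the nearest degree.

≈ 55°N, 99°W

The haversine formula gives a central angle δ ≈ 1.649 rad (94.5°) between the endpoints.
Interpolate at f = 0.16 with slerp weights a = sin((1−f)δ)/sin δ ≈ 0.986, b = sin(fδ)/sin δ ≈ 0.262.
p = a·p₁ + b·p₂ ≈ (-0.094, -0.568, 0.818); φ = arcsin(p_z) ≈ 54.88°, λ = atan2(p_y, p_x) ≈ -99.40°.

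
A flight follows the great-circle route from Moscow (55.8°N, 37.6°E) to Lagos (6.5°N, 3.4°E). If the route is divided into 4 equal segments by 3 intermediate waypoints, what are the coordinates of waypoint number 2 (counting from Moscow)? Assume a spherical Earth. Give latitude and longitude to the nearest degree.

≈ 32°N, 16°E

Write both endpoints as unit vectors p₁, p₂ with components (cos φ cos λ, cos φ sin λ, sin φ).
The central angle between the endpoints is δ = arccos(p₁·p₂) ≈ 0.982 rad (56.3°).
Interpolate at f = 2/4 with slerp weights a = sin((1−f)δ)/sin δ ≈ 0.567, b = sin(fδ)/sin δ ≈ 0.567.
p = a·p₁ + b·p₂ ≈ (0.815, 0.228, 0.533); φ = arcsin(p_z) ≈ 32.21°, λ = atan2(p_y, p_x) ≈ 15.62°.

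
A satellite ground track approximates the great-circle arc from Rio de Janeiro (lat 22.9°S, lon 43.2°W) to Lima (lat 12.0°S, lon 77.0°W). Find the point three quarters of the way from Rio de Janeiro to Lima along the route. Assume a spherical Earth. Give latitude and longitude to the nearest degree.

≈ lat 15°S, lon 69°W

Convert each endpoint to a unit vector on the sphere (x = cos φ cos λ, y = cos φ sin λ, z = sin φ).
The central angle between the endpoints is δ = arccos(p₁·p₂) ≈ 0.592 rad (33.9°).
Interpolate at f = 3/4 with slerp weights a = sin((1−f)δ)/sin δ ≈ 0.264, b = sin(fδ)/sin δ ≈ 0.770.
p = a·p₁ + b·p₂ ≈ (0.347, -0.900, -0.263); φ = arcsin(p_z) ≈ -15.24°, λ = atan2(p_y, p_x) ≈ -68.93°.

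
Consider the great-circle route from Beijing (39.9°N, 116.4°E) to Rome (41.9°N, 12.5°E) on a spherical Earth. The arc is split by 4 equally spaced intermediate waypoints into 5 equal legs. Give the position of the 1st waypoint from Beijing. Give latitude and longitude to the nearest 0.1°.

≈ 48.4°N, 99.7°E

Write both endpoints as unit vectors p₁, p₂ with components (cos φ cos λ, cos φ sin λ, sin φ).
The central angle between the endpoints is δ = arccos(p₁·p₂) ≈ 1.275 rad (73.1°).
Interpolate at f = 1/5 with slerp weights a = sin((1−f)δ)/sin δ ≈ 0.891, b = sin(fδ)/sin δ ≈ 0.264.
p = a·p₁ + b·p₂ ≈ (-0.112, 0.655, 0.748); φ = arcsin(p_z) ≈ 48.38°, λ = atan2(p_y, p_x) ≈ 99.73°.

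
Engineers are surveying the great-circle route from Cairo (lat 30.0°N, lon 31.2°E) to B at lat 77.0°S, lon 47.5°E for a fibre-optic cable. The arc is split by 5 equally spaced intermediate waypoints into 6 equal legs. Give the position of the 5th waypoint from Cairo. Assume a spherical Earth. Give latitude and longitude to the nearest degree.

Write both endpoints as unit vectors p₁, p₂ with components (cos φ cos λ, cos φ sin λ, sin φ).
The central angle between the endpoints is δ = arccos(p₁·p₂) ≈ 1.876 rad (107.5°).
Interpolate at f = 5/6 with slerp weights a = sin((1−f)δ)/sin δ ≈ 0.322, b = sin(fδ)/sin δ ≈ 1.048.
p = a·p₁ + b·p₂ ≈ (0.398, 0.319, -0.860); φ = arcsin(p_z) ≈ -59.34°, λ = atan2(p_y, p_x) ≈ 38.66°.

≈ lat 59°S, lon 39°E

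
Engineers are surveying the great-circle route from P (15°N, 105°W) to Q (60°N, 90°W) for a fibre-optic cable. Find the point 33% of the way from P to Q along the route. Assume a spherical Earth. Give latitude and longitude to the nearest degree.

Write both endpoints as unit vectors p₁, p₂ with components (cos φ cos λ, cos φ sin λ, sin φ).
The central angle between the endpoints is δ = arccos(p₁·p₂) ≈ 0.808 rad (46.3°).
Interpolate at f = 0.33 with slerp weights a = sin((1−f)δ)/sin δ ≈ 0.713, b = sin(fδ)/sin δ ≈ 0.365.
p = a·p₁ + b·p₂ ≈ (-0.178, -0.847, 0.500); φ = arcsin(p_z) ≈ 30.01°, λ = atan2(p_y, p_x) ≈ -101.88°.

≈ (30°N, 102°W)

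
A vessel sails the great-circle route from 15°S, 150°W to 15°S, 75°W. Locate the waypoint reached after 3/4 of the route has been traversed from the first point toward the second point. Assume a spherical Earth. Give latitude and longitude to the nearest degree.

Write both endpoints as unit vectors p₁, p₂ with components (cos φ cos λ, cos φ sin λ, sin φ).
The central angle between the endpoints is δ = arccos(p₁·p₂) ≈ 1.257 rad (72.0°).
Interpolate at f = 3/4 with slerp weights a = sin((1−f)δ)/sin δ ≈ 0.325, b = sin(fδ)/sin δ ≈ 0.851.
p = a·p₁ + b·p₂ ≈ (-0.059, -0.951, -0.304); φ = arcsin(p_z) ≈ -17.72°, λ = atan2(p_y, p_x) ≈ -93.56°.

≈ 18°S, 94°W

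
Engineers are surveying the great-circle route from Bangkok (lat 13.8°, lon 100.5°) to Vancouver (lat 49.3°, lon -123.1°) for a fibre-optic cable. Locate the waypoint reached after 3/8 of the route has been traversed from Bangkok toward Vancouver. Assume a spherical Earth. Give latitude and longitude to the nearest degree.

Convert each endpoint to a unit vector on the sphere (x = cos φ cos λ, y = cos φ sin λ, z = sin φ).
The central angle between the endpoints is δ = arccos(p₁·p₂) ≈ 1.852 rad (106.1°).
Interpolate at f = 3/8 with slerp weights a = sin((1−f)δ)/sin δ ≈ 0.953, b = sin(fδ)/sin δ ≈ 0.666.
p = a·p₁ + b·p₂ ≈ (-0.406, 0.546, 0.733); φ = arcsin(p_z) ≈ 47.10°, λ = atan2(p_y, p_x) ≈ 126.62°.

≈ lat 47°, lon 127°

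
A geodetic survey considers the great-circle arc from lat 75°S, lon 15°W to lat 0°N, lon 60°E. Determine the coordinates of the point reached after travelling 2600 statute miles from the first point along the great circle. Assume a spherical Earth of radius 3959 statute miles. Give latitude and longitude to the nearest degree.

≈ lat 47°S, lon 44°E

Write both endpoints as unit vectors p₁, p₂ with components (cos φ cos λ, cos φ sin λ, sin φ).
The central angle between the endpoints is δ = arccos(p₁·p₂) ≈ 1.504 rad (86.2°). The total great-circle distance is δ·R ≈ 1.504 × 3959 ≈ 5953 mi, so the target fraction is f = 2600/5953 ≈ 0.437.
Interpolate at f ≈ 0.437 with slerp weights a = sin((1−f)δ)/sin δ ≈ 0.751, b = sin(fδ)/sin δ ≈ 0.612.
p = a·p₁ + b·p₂ ≈ (0.494, 0.480, -0.725); φ = arcsin(p_z) ≈ -46.50°, λ = atan2(p_y, p_x) ≈ 44.17°.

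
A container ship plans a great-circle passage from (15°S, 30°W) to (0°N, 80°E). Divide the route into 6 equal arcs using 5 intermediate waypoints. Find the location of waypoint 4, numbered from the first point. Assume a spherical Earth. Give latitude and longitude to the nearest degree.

≈ (9°S, 45°E)

From cos δ = sin φ₁ sin φ₂ + cos φ₁ cos φ₂ cos Δλ, the central angle is δ ≈ 1.907 rad (109.3°).
Interpolate at f = 4/6 with slerp weights a = sin((1−f)δ)/sin δ ≈ 0.629, b = sin(fδ)/sin δ ≈ 1.012.
p = a·p₁ + b·p₂ ≈ (0.702, 0.693, -0.163); φ = arcsin(p_z) ≈ -9.37°, λ = atan2(p_y, p_x) ≈ 44.63°.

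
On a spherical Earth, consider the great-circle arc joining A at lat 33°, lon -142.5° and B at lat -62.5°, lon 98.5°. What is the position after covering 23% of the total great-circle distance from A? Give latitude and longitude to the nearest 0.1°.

≈ lat 6.5°, lon -158.6°

From cos δ = sin φ₁ sin φ₂ + cos φ₁ cos φ₂ cos Δλ, the central angle is δ ≈ 2.306 rad (132.1°).
Interpolate at f = 0.23 with slerp weights a = sin((1−f)δ)/sin δ ≈ 1.320, b = sin(fδ)/sin δ ≈ 0.682.
p = a·p₁ + b·p₂ ≈ (-0.925, -0.363, 0.114); φ = arcsin(p_z) ≈ 6.54°, λ = atan2(p_y, p_x) ≈ -158.60°.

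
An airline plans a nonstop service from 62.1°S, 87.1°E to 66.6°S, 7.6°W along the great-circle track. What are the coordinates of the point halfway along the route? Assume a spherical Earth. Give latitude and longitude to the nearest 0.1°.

≈ 71.9°S, 44.8°E

The haversine formula gives a central angle δ ≈ 0.650 rad (37.3°) between the endpoints.
Interpolate at f = 1/2 with slerp weights a = sin((1−f)δ)/sin δ ≈ 0.528, b = sin(fδ)/sin δ ≈ 0.528.
p = a·p₁ + b·p₂ ≈ (0.220, 0.219, -0.951); φ = arcsin(p_z) ≈ -71.91°, λ = atan2(p_y, p_x) ≈ 44.83°.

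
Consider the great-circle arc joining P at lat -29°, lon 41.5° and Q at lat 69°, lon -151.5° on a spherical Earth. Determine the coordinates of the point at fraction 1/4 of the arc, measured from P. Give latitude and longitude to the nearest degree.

Write both endpoints as unit vectors p₁, p₂ with components (cos φ cos λ, cos φ sin λ, sin φ).
The central angle between the endpoints is δ = arccos(p₁·p₂) ≈ 2.431 rad (139.3°).
Interpolate at f = 1/4 with slerp weights a = sin((1−f)δ)/sin δ ≈ 1.485, b = sin(fδ)/sin δ ≈ 0.875.
p = a·p₁ + b·p₂ ≈ (0.697, 0.711, 0.098); φ = arcsin(p_z) ≈ 5.60°, λ = atan2(p_y, p_x) ≈ 45.57°.

≈ lat 6°, lon 46°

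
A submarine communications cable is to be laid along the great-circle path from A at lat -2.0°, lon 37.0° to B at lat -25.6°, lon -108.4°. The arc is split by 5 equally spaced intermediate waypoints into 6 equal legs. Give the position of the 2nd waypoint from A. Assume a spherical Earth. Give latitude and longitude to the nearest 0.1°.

≈ lat -30.0°, lon -0.9°

Convert each endpoint to a unit vector on the sphere (x = cos φ cos λ, y = cos φ sin λ, z = sin φ).
The central angle between the endpoints is δ = arccos(p₁·p₂) ≈ 2.384 rad (136.6°).
Interpolate at f = 2/6 with slerp weights a = sin((1−f)δ)/sin δ ≈ 1.456, b = sin(fδ)/sin δ ≈ 1.039.
p = a·p₁ + b·p₂ ≈ (0.866, -0.014, -0.500); φ = arcsin(p_z) ≈ -29.99°, λ = atan2(p_y, p_x) ≈ -0.91°.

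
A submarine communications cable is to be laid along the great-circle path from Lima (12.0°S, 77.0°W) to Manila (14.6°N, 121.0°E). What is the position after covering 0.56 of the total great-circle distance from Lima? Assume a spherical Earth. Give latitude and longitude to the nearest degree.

≈ 10°N, 166°W

The haversine formula gives a central angle δ ≈ 2.833 rad (162.3°) between the endpoints.
Interpolate at f = 0.56 with slerp weights a = sin((1−f)δ)/sin δ ≈ 3.117, b = sin(fδ)/sin δ ≈ 3.288.
p = a·p₁ + b·p₂ ≈ (-0.953, -0.243, 0.181); φ = arcsin(p_z) ≈ 10.42°, λ = atan2(p_y, p_x) ≈ -165.68°.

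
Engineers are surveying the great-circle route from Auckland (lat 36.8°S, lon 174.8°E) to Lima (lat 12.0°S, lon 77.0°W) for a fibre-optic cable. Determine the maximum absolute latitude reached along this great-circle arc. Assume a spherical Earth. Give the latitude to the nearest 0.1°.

The great circle lies in the plane with unit normal n̂ = (p₁ × p₂)/|p₁ × p₂|.
Here n̂_z ≈ +0.749; the vertex latitude is φ_max = arccos|n̂_z| ≈ 41.5°.

≈ 41.5°S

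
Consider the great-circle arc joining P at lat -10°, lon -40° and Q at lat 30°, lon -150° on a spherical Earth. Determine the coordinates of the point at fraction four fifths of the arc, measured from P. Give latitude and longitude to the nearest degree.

The haversine formula gives a central angle δ ≈ 1.959 rad (112.2°) between the endpoints.
Interpolate at f = 4/5 with slerp weights a = sin((1−f)δ)/sin δ ≈ 0.413, b = sin(fδ)/sin δ ≈ 1.080.
p = a·p₁ + b·p₂ ≈ (-0.499, -0.729, 0.469); φ = arcsin(p_z) ≈ 27.94°, λ = atan2(p_y, p_x) ≈ -124.40°.

≈ lat 28°, lon -124°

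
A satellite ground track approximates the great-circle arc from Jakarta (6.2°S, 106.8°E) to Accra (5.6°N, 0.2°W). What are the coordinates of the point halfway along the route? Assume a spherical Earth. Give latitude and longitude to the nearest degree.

≈ (1°S, 53°E)

Convert each endpoint to a unit vector on the sphere (x = cos φ cos λ, y = cos φ sin λ, z = sin φ).
The central angle between the endpoints is δ = arccos(p₁·p₂) ≈ 1.875 rad (107.4°).
Interpolate at f = 1/2 with slerp weights a = sin((1−f)δ)/sin δ ≈ 0.845, b = sin(fδ)/sin δ ≈ 0.845.
p = a·p₁ + b·p₂ ≈ (0.598, 0.801, -0.009); φ = arcsin(p_z) ≈ -0.50°, λ = atan2(p_y, p_x) ≈ 53.26°.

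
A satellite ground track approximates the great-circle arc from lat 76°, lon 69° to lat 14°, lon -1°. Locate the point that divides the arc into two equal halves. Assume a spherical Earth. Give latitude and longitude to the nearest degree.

≈ lat 48°, lon 11°

From cos δ = sin φ₁ sin φ₂ + cos φ₁ cos φ₂ cos Δλ, the central angle is δ ≈ 1.250 rad (71.6°).
Interpolate at f = 1/2 with slerp weights a = sin((1−f)δ)/sin δ ≈ 0.617, b = sin(fδ)/sin δ ≈ 0.617.
p = a·p₁ + b·p₂ ≈ (0.652, 0.129, 0.747); φ = arcsin(p_z) ≈ 48.37°, λ = atan2(p_y, p_x) ≈ 11.18°.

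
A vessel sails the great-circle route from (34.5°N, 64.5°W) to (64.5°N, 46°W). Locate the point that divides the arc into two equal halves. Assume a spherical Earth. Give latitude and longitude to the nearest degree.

≈ (50°N, 58°W)

From cos δ = sin φ₁ sin φ₂ + cos φ₁ cos φ₂ cos Δλ, the central angle is δ ≈ 0.559 rad (32.0°).
Interpolate at f = 1/2 with slerp weights a = sin((1−f)δ)/sin δ ≈ 0.520, b = sin(fδ)/sin δ ≈ 0.520.
p = a·p₁ + b·p₂ ≈ (0.340, -0.548, 0.764); φ = arcsin(p_z) ≈ 49.83°, λ = atan2(p_y, p_x) ≈ -58.17°.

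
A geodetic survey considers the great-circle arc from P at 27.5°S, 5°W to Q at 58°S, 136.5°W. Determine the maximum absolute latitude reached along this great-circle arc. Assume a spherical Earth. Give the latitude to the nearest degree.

≈ 69°S

The great circle lies in the plane with unit normal n̂ = (p₁ × p₂)/|p₁ × p₂|.
Here n̂_z ≈ -0.353; the vertex latitude is φ_max = arccos|n̂_z| ≈ 69.3°.
Check via Clairaut: cos φ_max = |cos φ₁| · sin C = cos(27.5°)·sin(156.5°) ≈ 0.353, again giving ≈ 69.3°.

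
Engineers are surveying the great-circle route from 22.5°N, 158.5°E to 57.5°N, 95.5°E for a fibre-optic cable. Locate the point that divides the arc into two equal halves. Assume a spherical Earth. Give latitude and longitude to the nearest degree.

Convert each endpoint to a unit vector on the sphere (x = cos φ cos λ, y = cos φ sin λ, z = sin φ).
The central angle between the endpoints is δ = arccos(p₁·p₂) ≈ 0.991 rad (56.8°).
Interpolate at f = 1/2 with slerp weights a = sin((1−f)δ)/sin δ ≈ 0.568, b = sin(fδ)/sin δ ≈ 0.568.
p = a·p₁ + b·p₂ ≈ (-0.518, 0.496, 0.697); φ = arcsin(p_z) ≈ 44.17°, λ = atan2(p_y, p_x) ≈ 136.21°.

≈ 44°N, 136°E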